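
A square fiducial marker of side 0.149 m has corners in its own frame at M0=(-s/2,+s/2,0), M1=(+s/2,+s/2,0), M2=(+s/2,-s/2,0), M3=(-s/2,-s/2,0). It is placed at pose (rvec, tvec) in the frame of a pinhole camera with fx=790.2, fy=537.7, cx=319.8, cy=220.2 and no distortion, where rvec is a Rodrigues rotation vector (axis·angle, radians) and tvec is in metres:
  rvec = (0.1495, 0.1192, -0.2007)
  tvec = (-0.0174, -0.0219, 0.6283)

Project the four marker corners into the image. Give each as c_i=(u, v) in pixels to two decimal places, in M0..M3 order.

Intrinsics K: fx=790.2, fy=537.7, cx=319.8, cy=220.2
Marker side s = 0.149 m; corners in marker frame (Z=0):
  M0 = (-0.0745, +0.0745, 0)
  M1 = (+0.0745, +0.0745, 0)
  M2 = (+0.0745, -0.0745, 0)
  M3 = (-0.0745, -0.0745, 0)
rvec = (0.1495, 0.1192, -0.2007), |rvec| = θ = 0.27720 rad = 15.882°
Rodrigues: sinθ=0.27366, 1−cosθ=0.03817; R = I + sinθ·[k]× + (1−cosθ)·[k]×²:
    [+0.97293 +0.20699 +0.10277]
    [-0.18929 +0.96888 -0.15948]
    [-0.13259 +0.13571 +0.98184]
t = (-0.0174, -0.0219, 0.6283) m
M0: Pc = R·M0+t = (-0.07446, +0.06438, +0.64829); u = 790.2·(-0.07446)/0.64829 + 319.8 = 229.0377, v = 537.7·(+0.06438)/0.64829 + 220.2 = 273.6009
M1: Pc = R·M1+t = (+0.07050, +0.03618, +0.62853); u = 790.2·(+0.07050)/0.62853 + 319.8 = 408.4389, v = 537.7·(+0.03618)/0.62853 + 220.2 = 251.1515
M2: Pc = R·M2+t = (+0.03966, -0.10818, +0.60831); u = 790.2·(+0.03966)/0.60831 + 319.8 = 371.3215, v = 537.7·(-0.10818)/0.60831 + 220.2 = 124.5741
M3: Pc = R·M3+t = (-0.10530, -0.07998, +0.62807); u = 790.2·(-0.10530)/0.62807 + 319.8 = 187.3120, v = 537.7·(-0.07998)/0.62807 + 220.2 = 151.7276

c0=(229.04, 273.60) c1=(408.44, 251.15) c2=(371.32, 124.57) c3=(187.31, 151.73)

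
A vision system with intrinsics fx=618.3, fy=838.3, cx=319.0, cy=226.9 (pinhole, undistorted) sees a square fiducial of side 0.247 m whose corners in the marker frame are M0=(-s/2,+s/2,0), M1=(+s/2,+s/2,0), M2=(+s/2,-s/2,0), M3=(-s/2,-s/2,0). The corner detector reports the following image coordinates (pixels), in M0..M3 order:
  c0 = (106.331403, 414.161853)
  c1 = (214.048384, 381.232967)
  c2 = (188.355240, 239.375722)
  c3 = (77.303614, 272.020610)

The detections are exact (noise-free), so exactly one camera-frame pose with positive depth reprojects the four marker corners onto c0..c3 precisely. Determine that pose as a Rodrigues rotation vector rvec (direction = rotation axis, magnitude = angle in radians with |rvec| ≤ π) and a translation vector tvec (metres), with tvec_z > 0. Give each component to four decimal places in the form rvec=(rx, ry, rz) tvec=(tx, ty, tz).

rvec=(0.1536, -0.0646, -0.2106) tvec=(-0.3844, 0.1660, 1.3814)

Intrinsics K: fx=618.3, fy=838.3, cx=319.0, cy=226.9
Marker side s = 0.247 m; corners in marker frame (Z=0):
  M0 = (-0.1235, +0.1235, 0)
  M1 = (+0.1235, +0.1235, 0)
  M2 = (+0.1235, -0.1235, 0)
  M3 = (-0.1235, -0.1235, 0)
Detected image corners:
  c0 = (106.331403, 414.161853) px
  c1 = (214.048384, 381.232967) px
  c2 = (188.355240, 239.375722) px
  c3 = (77.303614, 272.020610) px
Planar DLT: solve 8×8 A·h = b for H (H[2,2]=1):
  H  [+447.82453 +127.55714 +146.93725]
  H  [-121.44586 +612.38827 +327.63410]
  H  [+0.03460 +0.11477 +1.00000]
B = K⁻¹H; ‖b₁‖=0.723902, ‖b₂‖=0.723902; λ = 2/(‖b₁‖+‖b₂‖) = 1.381402, sign → tz>0 ⇒ λ=+1.381402
r₁ = λ·B[:,0] = (+0.97587,-0.21306,+0.04779); r₂ = λ·B[:,1] = (+0.20319,+0.96622,+0.15854)
r₃ = r₁×r₂ = (-0.07996,-0.14501,+0.98619); SVD([r₁ r₂ r₃]) → R = UVᵀ:
  R  [+0.97587 +0.20319 -0.07996]
  R  [-0.21306 +0.96622 -0.14501]
  R  [+0.04779 +0.15854 +0.98619]
t = (-0.38442, +0.16600, +1.38140) m
tr R = 2.928282; θ = arccos((tr R − 1)/2) = 0.268609 rad = 15.390°
axis k = ((R−Rᵀ)₃₂, (R−Rᵀ)₁₃, (R−Rᵀ)₂₁) / (2 sinθ) = (+0.571893, -0.240682, -0.784226)
rvec = θ·k = (+0.153615, -0.064649, -0.210650)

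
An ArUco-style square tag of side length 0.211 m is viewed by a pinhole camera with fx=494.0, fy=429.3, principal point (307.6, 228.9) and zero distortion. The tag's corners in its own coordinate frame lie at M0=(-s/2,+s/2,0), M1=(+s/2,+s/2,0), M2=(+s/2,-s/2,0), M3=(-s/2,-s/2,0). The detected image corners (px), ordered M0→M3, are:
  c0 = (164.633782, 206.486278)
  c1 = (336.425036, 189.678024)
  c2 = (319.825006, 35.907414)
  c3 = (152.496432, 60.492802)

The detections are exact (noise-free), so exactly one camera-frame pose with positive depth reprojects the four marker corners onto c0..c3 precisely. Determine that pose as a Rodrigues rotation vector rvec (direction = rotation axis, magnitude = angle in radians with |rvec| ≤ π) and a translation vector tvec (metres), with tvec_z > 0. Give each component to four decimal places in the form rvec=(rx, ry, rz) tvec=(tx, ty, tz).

Intrinsics K: fx=494.0, fy=429.3, cx=307.6, cy=228.9
Marker side s = 0.211 m; corners in marker frame (Z=0):
  M0 = (-0.1055, +0.1055, 0)
  M1 = (+0.1055, +0.1055, 0)
  M2 = (+0.1055, -0.1055, 0)
  M3 = (-0.1055, -0.1055, 0)
Detected image corners:
  c0 = (164.633782, 206.486278) px
  c1 = (336.425036, 189.678024) px
  c2 = (319.825006, 35.907414) px
  c3 = (152.496432, 60.492802) px
Planar DLT: solve 8×8 A·h = b for H (H[2,2]=1):
  H  [+740.19353 +42.81765 +240.94084]
  H  [-130.31753 +697.18981 +122.61316]
  H  [-0.26010 -0.10269 +1.00000]
B = K⁻¹H; ‖b₁‖=1.688640, ‖b₂‖=1.688640; λ = 2/(‖b₁‖+‖b₂‖) = 0.592192, sign → tz>0 ⇒ λ=+0.592192
r₁ = λ·B[:,0] = (+0.98323,-0.09764,-0.15403); r₂ = λ·B[:,1] = (+0.08920,+0.99416,-0.06081)
r₃ = r₁×r₂ = (+0.15907,+0.04606,+0.98619); SVD([r₁ r₂ r₃]) → R = UVᵀ:
  R  [+0.98323 +0.08920 +0.15907]
  R  [-0.09764 +0.99416 +0.04606]
  R  [-0.15403 -0.06081 +0.98619]
t = (-0.07991, -0.14662, +0.59219) m
tr R = 2.963579; θ = arccos((tr R − 1)/2) = 0.191133 rad = 10.951°
axis k = ((R−Rᵀ)₃₂, (R−Rᵀ)₁₃, (R−Rᵀ)₂₁) / (2 sinθ) = (-0.281283, +0.824055, -0.491745)
rvec = θ·k = (-0.053762, +0.157504, -0.093989)

rvec=(-0.0538, 0.1575, -0.0940) tvec=(-0.0799, -0.1466, 0.5922)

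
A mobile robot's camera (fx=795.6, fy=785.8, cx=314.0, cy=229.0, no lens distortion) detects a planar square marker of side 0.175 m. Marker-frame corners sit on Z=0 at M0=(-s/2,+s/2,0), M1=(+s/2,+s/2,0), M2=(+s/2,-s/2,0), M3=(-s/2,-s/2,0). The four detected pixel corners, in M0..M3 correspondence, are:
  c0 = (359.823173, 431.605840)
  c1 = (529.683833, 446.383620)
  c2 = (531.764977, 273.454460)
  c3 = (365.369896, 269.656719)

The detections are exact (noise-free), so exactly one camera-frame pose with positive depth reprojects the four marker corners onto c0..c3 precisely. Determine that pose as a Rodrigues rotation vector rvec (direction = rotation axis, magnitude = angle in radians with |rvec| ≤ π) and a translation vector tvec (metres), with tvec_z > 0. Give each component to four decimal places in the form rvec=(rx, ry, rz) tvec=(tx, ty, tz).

rvec=(-0.1105, 0.3098, 0.0240) tvec=(0.1357, 0.1324, 0.8308)

Intrinsics K: fx=795.6, fy=785.8, cx=314.0, cy=229.0
Marker side s = 0.175 m; corners in marker frame (Z=0):
  M0 = (-0.0875, +0.0875, 0)
  M1 = (+0.0875, +0.0875, 0)
  M2 = (+0.0875, -0.0875, 0)
  M3 = (-0.0875, -0.0875, 0)
Detected image corners:
  c0 = (359.823173, 431.605840) px
  c1 = (529.683833, 446.383620) px
  c2 = (531.764977, 273.454460) px
  c3 = (365.369896, 269.656719) px
Planar DLT: solve 8×8 A·h = b for H (H[2,2]=1):
  H  [+796.37301 -78.44931 +443.97668]
  H  [-77.91701 +910.97520 +354.20179]
  H  [-0.36773 -0.12613 +1.00000]
B = K⁻¹H; ‖b₁‖=1.203676, ‖b₂‖=1.203676; λ = 2/(‖b₁‖+‖b₂‖) = 0.830788, sign → tz>0 ⇒ λ=+0.830788
r₁ = λ·B[:,0] = (+0.95217,+0.00665,-0.30550); r₂ = λ·B[:,1] = (-0.04056,+0.99367,-0.10479)
r₃ = r₁×r₂ = (+0.30287,+0.11217,+0.94641); SVD([r₁ r₂ r₃]) → R = UVᵀ:
  R  [+0.95217 -0.04056 +0.30287]
  R  [+0.00665 +0.99367 +0.11217]
  R  [-0.30550 -0.10479 +0.94641]
t = (+0.13573, +0.13237, +0.83079) m
tr R = 2.892244; θ = arccos((tr R − 1)/2) = 0.329755 rad = 18.894°
axis k = ((R−Rᵀ)₃₂, (R−Rᵀ)₁₃, (R−Rᵀ)₂₁) / (2 sinθ) = (-0.334999, +0.939394, +0.072906)
rvec = θ·k = (-0.110468, +0.309770, +0.024041)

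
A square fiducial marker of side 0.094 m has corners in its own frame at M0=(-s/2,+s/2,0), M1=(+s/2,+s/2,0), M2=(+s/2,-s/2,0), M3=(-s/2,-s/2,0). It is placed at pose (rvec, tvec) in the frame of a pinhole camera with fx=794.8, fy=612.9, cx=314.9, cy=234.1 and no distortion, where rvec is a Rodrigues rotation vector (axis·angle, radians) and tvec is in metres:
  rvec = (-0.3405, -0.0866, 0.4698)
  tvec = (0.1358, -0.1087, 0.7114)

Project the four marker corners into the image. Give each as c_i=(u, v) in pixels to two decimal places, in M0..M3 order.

c0=(399.33, 153.96) c1=(494.79, 191.91) c2=(530.91, 127.54) c3=(439.68, 91.23)

Intrinsics K: fx=794.8, fy=612.9, cx=314.9, cy=234.1
Marker side s = 0.094 m; corners in marker frame (Z=0):
  M0 = (-0.0470, +0.0470, 0)
  M1 = (+0.0470, +0.0470, 0)
  M2 = (+0.0470, -0.0470, 0)
  M3 = (-0.0470, -0.0470, 0)
rvec = (-0.3405, -0.0866, 0.4698), |rvec| = θ = 0.58664 rad = 33.612°
Rodrigues: sinθ=0.55357, 1−cosθ=0.16720; R = I + sinθ·[k]× + (1−cosθ)·[k]×²:
    [+0.88913 -0.42899 -0.15943]
    [+0.45764 +0.83645 +0.30154]
    [+0.00400 -0.34107 +0.94003]
t = (0.1358, -0.1087, 0.7114) m
M0: Pc = R·M0+t = (+0.07385, -0.09090, +0.69518); u = 794.8·(+0.07385)/0.69518 + 314.9 = 399.3309, v = 612.9·(-0.09090)/0.69518 + 234.1 = 153.9624
M1: Pc = R·M1+t = (+0.15743, -0.04788, +0.69556); u = 794.8·(+0.15743)/0.69556 + 314.9 = 494.7883, v = 612.9·(-0.04788)/0.69556 + 234.1 = 191.9117
M2: Pc = R·M2+t = (+0.19775, -0.12650, +0.72762); u = 794.8·(+0.19775)/0.72762 + 314.9 = 530.9101, v = 612.9·(-0.12650)/0.72762 + 234.1 = 127.5410
M3: Pc = R·M3+t = (+0.11417, -0.16952, +0.72724); u = 794.8·(+0.11417)/0.72724 + 314.9 = 439.6796, v = 612.9·(-0.16952)/0.72724 + 234.1 = 91.2315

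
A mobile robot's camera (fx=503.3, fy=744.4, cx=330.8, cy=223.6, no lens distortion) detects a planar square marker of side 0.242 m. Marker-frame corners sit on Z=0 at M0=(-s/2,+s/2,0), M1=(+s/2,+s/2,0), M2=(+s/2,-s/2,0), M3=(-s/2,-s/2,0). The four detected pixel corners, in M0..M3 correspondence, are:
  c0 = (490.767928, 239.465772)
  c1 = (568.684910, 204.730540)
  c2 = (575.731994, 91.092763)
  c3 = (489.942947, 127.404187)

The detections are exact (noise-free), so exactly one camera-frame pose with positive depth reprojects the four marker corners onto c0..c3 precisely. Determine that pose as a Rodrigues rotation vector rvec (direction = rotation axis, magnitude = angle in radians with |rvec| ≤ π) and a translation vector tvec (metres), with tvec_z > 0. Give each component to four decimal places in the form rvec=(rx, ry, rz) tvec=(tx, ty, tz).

rvec=(0.5656, -0.1724, -0.2467) tvec=(0.5467, -0.1019, 1.3707)

Intrinsics K: fx=503.3, fy=744.4, cx=330.8, cy=223.6
Marker side s = 0.242 m; corners in marker frame (Z=0):
  M0 = (-0.1210, +0.1210, 0)
  M1 = (+0.1210, +0.1210, 0)
  M2 = (+0.1210, -0.1210, 0)
  M3 = (-0.1210, -0.1210, 0)
Detected image corners:
  c0 = (490.767928, 239.465772) px
  c1 = (568.684910, 204.730540) px
  c2 = (575.731994, 91.092763) px
  c3 = (489.942947, 127.404187) px
Planar DLT: solve 8×8 A·h = b for H (H[2,2]=1):
  H  [+373.68116 +199.52400 +531.54438]
  H  [-135.33427 +532.61752 +168.25772]
  H  [+0.06820 +0.40000 +1.00000]
B = K⁻¹H; ‖b₁‖=0.729568, ‖b₂‖=0.729568; λ = 2/(‖b₁‖+‖b₂‖) = 1.370674, sign → tz>0 ⇒ λ=+1.370674
r₁ = λ·B[:,0] = (+0.95623,-0.27727,+0.09348); r₂ = λ·B[:,1] = (+0.18302,+0.81603,+0.54827)
r₃ = r₁×r₂ = (-0.22830,-0.50717,+0.83106); SVD([r₁ r₂ r₃]) → R = UVᵀ:
  R  [+0.95623 +0.18302 -0.22830]
  R  [-0.27727 +0.81603 -0.50717]
  R  [+0.09348 +0.54827 +0.83106]
t = (+0.54670, -0.10190, +1.37067) m
tr R = 2.603321; θ = arccos((tr R − 1)/2) = 0.640729 rad = 36.711°
axis k = ((R−Rᵀ)₃₂, (R−Rᵀ)₁₃, (R−Rᵀ)₂₁) / (2 sinθ) = (+0.882800, -0.269145, -0.385001)
rvec = θ·k = (+0.565635, -0.172449, -0.246681)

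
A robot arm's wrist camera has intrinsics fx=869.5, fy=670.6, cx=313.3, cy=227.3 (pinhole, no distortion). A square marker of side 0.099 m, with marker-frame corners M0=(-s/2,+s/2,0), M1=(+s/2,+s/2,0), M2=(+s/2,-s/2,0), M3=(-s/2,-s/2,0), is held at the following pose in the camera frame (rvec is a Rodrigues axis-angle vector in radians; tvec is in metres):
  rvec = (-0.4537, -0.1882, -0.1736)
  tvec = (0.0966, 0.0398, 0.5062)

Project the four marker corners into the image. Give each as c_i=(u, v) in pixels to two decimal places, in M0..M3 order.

Intrinsics K: fx=869.5, fy=670.6, cx=313.3, cy=227.3
Marker side s = 0.099 m; corners in marker frame (Z=0):
  M0 = (-0.0495, +0.0495, 0)
  M1 = (+0.0495, +0.0495, 0)
  M2 = (+0.0495, -0.0495, 0)
  M3 = (-0.0495, -0.0495, 0)
rvec = (-0.4537, -0.1882, -0.1736), |rvec| = θ = 0.52096 rad = 29.849°
Rodrigues: sinθ=0.49771, 1−cosθ=0.13266; R = I + sinθ·[k]× + (1−cosθ)·[k]×²:
    [+0.96796 +0.20759 -0.14130]
    [-0.12412 +0.88465 +0.44942]
    [+0.21830 -0.41748 +0.88207]
t = (0.0966, 0.0398, 0.5062) m
M0: Pc = R·M0+t = (+0.05896, +0.08973, +0.47473); u = 869.5·(+0.05896)/0.47473 + 313.3 = 421.2929, v = 670.6·(+0.08973)/0.47473 + 227.3 = 354.0582
M1: Pc = R·M1+t = (+0.15479, +0.07745, +0.49634); u = 869.5·(+0.15479)/0.49634 + 313.3 = 584.4637, v = 670.6·(+0.07745)/0.49634 + 227.3 = 331.9372
M2: Pc = R·M2+t = (+0.13424, -0.01013, +0.53767); u = 869.5·(+0.13424)/0.53767 + 313.3 = 530.3844, v = 670.6·(-0.01013)/0.53767 + 227.3 = 214.6603
M3: Pc = R·M3+t = (+0.03841, +0.00215, +0.51606); u = 869.5·(+0.03841)/0.51606 + 313.3 = 378.0171, v = 670.6·(+0.00215)/0.51606 + 227.3 = 230.0983

c0=(421.29, 354.06) c1=(584.46, 331.94) c2=(530.38, 214.66) c3=(378.02, 230.10)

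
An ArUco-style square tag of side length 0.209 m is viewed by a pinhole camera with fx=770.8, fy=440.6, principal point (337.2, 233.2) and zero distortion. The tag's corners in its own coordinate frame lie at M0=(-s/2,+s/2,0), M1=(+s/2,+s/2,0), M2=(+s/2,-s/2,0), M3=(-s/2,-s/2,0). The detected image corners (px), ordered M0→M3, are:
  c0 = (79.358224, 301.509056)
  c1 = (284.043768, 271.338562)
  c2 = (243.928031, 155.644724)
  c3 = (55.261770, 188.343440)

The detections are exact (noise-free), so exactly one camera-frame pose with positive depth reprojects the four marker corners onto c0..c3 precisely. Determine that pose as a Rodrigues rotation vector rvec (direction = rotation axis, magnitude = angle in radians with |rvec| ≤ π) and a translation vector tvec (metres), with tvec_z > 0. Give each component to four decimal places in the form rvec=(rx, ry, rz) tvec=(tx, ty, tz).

Intrinsics K: fx=770.8, fy=440.6, cx=337.2, cy=233.2
Marker side s = 0.209 m; corners in marker frame (Z=0):
  M0 = (-0.1045, +0.1045, 0)
  M1 = (+0.1045, +0.1045, 0)
  M2 = (+0.1045, -0.1045, 0)
  M3 = (-0.1045, -0.1045, 0)
Detected image corners:
  c0 = (79.358224, 301.509056) px
  c1 = (284.043768, 271.338562) px
  c2 = (243.928031, 155.644724) px
  c3 = (55.261770, 188.343440) px
Planar DLT: solve 8×8 A·h = b for H (H[2,2]=1):
  H  [+905.87315 +93.75346 +162.95730]
  H  [-197.30585 +465.67560 +227.41209]
  H  [-0.20364 -0.35647 +1.00000]
B = K⁻¹H; ‖b₁‖=1.324991, ‖b₂‖=1.324991; λ = 2/(‖b₁‖+‖b₂‖) = 0.754722, sign → tz>0 ⇒ λ=+0.754722
r₁ = λ·B[:,0] = (+0.95421,-0.25663,-0.15369); r₂ = λ·B[:,1] = (+0.20949,+0.94007,-0.26904)
r₃ = r₁×r₂ = (+0.21352,+0.22452,+0.95079); SVD([r₁ r₂ r₃]) → R = UVᵀ:
  R  [+0.95421 +0.20949 +0.21352]
  R  [-0.25663 +0.94007 +0.22452]
  R  [-0.15369 -0.26904 +0.95079]
t = (-0.17061, -0.00991, +0.75472) m
tr R = 2.845071; θ = arccos((tr R − 1)/2) = 0.396196 rad = 22.700°
axis k = ((R−Rᵀ)₃₂, (R−Rᵀ)₁₃, (R−Rᵀ)₂₁) / (2 sinθ) = (-0.639469, +0.475772, -0.603921)
rvec = θ·k = (-0.253355, +0.188499, -0.239271)

rvec=(-0.2534, 0.1885, -0.2393) tvec=(-0.1706, -0.0099, 0.7547)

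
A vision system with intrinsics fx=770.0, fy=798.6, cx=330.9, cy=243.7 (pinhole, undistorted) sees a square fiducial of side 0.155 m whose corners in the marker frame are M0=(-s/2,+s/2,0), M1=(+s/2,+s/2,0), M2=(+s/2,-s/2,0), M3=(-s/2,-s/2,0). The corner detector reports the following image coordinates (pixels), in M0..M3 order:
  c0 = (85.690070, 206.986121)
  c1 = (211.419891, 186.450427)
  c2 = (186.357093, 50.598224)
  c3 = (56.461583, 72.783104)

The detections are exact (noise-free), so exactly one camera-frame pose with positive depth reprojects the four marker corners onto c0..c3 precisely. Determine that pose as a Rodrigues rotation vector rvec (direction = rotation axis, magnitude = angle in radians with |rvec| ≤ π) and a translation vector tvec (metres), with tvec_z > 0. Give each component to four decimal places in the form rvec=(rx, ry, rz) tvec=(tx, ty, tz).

Intrinsics K: fx=770.0, fy=798.6, cx=330.9, cy=243.7
Marker side s = 0.155 m; corners in marker frame (Z=0):
  M0 = (-0.0775, +0.0775, 0)
  M1 = (+0.0775, +0.0775, 0)
  M2 = (+0.0775, -0.0775, 0)
  M3 = (-0.0775, -0.0775, 0)
Detected image corners:
  c0 = (85.690070, 206.986121) px
  c1 = (211.419891, 186.450427) px
  c2 = (186.357093, 50.598224) px
  c3 = (56.461583, 72.783104) px
Planar DLT: solve 8×8 A·h = b for H (H[2,2]=1):
  H  [+818.42254 +204.82498 +134.99499]
  H  [-143.40980 +899.50469 +130.39010]
  H  [-0.04405 +0.21963 +1.00000]
B = K⁻¹H; ‖b₁‖=1.095387, ‖b₂‖=1.095387; λ = 2/(‖b₁‖+‖b₂‖) = 0.912920, sign → tz>0 ⇒ λ=+0.912920
r₁ = λ·B[:,0] = (+0.98761,-0.15167,-0.04022); r₂ = λ·B[:,1] = (+0.15668,+0.96708,+0.20050)
r₃ = r₁×r₂ = (+0.00848,-0.20432,+0.97887); SVD([r₁ r₂ r₃]) → R = UVᵀ:
  R  [+0.98761 +0.15668 +0.00848]
  R  [-0.15167 +0.96708 -0.20432]
  R  [-0.04022 +0.20050 +0.97887]
t = (-0.23227, -0.12953, +0.91292) m
tr R = 2.933564; θ = arccos((tr R − 1)/2) = 0.258471 rad = 14.809°
axis k = ((R−Rᵀ)₃₂, (R−Rᵀ)₁₃, (R−Rᵀ)₂₁) / (2 sinθ) = (+0.791901, +0.095271, -0.603171)
rvec = θ·k = (+0.204683, +0.024625, -0.155902)

rvec=(0.2047, 0.0246, -0.1559) tvec=(-0.2323, -0.1295, 0.9129)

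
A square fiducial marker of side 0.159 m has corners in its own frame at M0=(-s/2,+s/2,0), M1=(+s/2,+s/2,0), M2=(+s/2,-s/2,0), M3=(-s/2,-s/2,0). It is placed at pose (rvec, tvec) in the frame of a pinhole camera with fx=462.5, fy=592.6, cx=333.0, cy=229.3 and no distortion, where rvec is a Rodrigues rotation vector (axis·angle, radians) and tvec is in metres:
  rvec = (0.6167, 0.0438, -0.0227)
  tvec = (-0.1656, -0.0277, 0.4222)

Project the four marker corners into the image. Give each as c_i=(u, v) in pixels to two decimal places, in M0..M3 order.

c0=(95.56, 276.75) c1=(249.86, 275.87) c2=(222.58, 81.04) c3=(31.54, 86.04)

Intrinsics K: fx=462.5, fy=592.6, cx=333.0, cy=229.3
Marker side s = 0.159 m; corners in marker frame (Z=0):
  M0 = (-0.0795, +0.0795, 0)
  M1 = (+0.0795, +0.0795, 0)
  M2 = (+0.0795, -0.0795, 0)
  M3 = (-0.0795, -0.0795, 0)
rvec = (0.6167, 0.0438, -0.0227), |rvec| = θ = 0.61867 rad = 35.447°
Rodrigues: sinθ=0.57995, 1−cosθ=0.18535; R = I + sinθ·[k]× + (1−cosθ)·[k]×²:
    [+0.99882 +0.03436 +0.03428]
    [-0.00820 +0.81558 -0.57859]
    [-0.04784 +0.57762 +0.81490]
t = (-0.1656, -0.0277, 0.4222) m
M0: Pc = R·M0+t = (-0.24227, +0.03779, +0.47192); u = 462.5·(-0.24227)/0.47192 + 333.0 = 95.5635, v = 592.6·(+0.03779)/0.47192 + 229.3 = 276.7538
M1: Pc = R·M1+t = (-0.08346, +0.03649, +0.46432); u = 462.5·(-0.08346)/0.46432 + 333.0 = 249.8647, v = 592.6·(+0.03649)/0.46432 + 229.3 = 275.8673
M2: Pc = R·M2+t = (-0.08893, -0.09319, +0.37248); u = 462.5·(-0.08893)/0.37248 + 333.0 = 222.5822, v = 592.6·(-0.09319)/0.37248 + 229.3 = 81.0363
M3: Pc = R·M3+t = (-0.24774, -0.09189, +0.38008); u = 462.5·(-0.24774)/0.38008 + 333.0 = 31.5419, v = 592.6·(-0.09189)/0.38008 + 229.3 = 86.0359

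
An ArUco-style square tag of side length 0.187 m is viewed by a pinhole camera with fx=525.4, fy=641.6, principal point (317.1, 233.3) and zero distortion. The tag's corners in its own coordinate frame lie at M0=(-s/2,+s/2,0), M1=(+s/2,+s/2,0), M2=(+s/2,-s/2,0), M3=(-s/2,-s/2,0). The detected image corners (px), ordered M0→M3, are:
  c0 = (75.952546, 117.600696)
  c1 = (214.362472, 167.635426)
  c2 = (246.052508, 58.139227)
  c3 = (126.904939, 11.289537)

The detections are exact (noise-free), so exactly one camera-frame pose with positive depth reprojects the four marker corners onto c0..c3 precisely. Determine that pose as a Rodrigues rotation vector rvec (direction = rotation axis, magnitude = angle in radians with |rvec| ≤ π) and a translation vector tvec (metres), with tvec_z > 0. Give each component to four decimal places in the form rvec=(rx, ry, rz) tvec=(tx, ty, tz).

rvec=(-0.5823, -0.2142, 0.2324) tvec=(-0.2151, -0.1752, 0.7595)

Intrinsics K: fx=525.4, fy=641.6, cx=317.1, cy=233.3
Marker side s = 0.187 m; corners in marker frame (Z=0):
  M0 = (-0.0935, +0.0935, 0)
  M1 = (+0.0935, +0.0935, 0)
  M2 = (+0.0935, -0.0935, 0)
  M3 = (-0.0935, -0.0935, 0)
Detected image corners:
  c0 = (75.952546, 117.600696) px
  c1 = (214.362472, 167.635426) px
  c2 = (246.052508, 58.139227) px
  c3 = (126.904939, 11.289537) px
Planar DLT: solve 8×8 A·h = b for H (H[2,2]=1):
  H  [+714.24530 -343.39674 +168.31330]
  H  [+274.05451 +511.24763 +85.31435]
  H  [+0.17591 -0.74343 +1.00000]
B = K⁻¹H; ‖b₁‖=1.316628, ‖b₂‖=1.316629; λ = 2/(‖b₁‖+‖b₂‖) = 0.759516, sign → tz>0 ⇒ λ=+0.759516
r₁ = λ·B[:,0] = (+0.95187,+0.27584,+0.13361); r₂ = λ·B[:,1] = (-0.15562,+0.81053,-0.56465)
r₃ = r₁×r₂ = (-0.26404,+0.51668,+0.81444); SVD([r₁ r₂ r₃]) → R = UVᵀ:
  R  [+0.95187 -0.15562 -0.26404]
  R  [+0.27584 +0.81053 +0.51668]
  R  [+0.13361 -0.56465 +0.81444]
t = (-0.21509, -0.17518, +0.75952) m
tr R = 2.576844; θ = arccos((tr R − 1)/2) = 0.662557 rad = 37.962°
axis k = ((R−Rᵀ)₃₂, (R−Rᵀ)₁₃, (R−Rᵀ)₂₁) / (2 sinθ) = (-0.878939, -0.323221, +0.350706)
rvec = θ·k = (-0.582347, -0.214153, +0.232363)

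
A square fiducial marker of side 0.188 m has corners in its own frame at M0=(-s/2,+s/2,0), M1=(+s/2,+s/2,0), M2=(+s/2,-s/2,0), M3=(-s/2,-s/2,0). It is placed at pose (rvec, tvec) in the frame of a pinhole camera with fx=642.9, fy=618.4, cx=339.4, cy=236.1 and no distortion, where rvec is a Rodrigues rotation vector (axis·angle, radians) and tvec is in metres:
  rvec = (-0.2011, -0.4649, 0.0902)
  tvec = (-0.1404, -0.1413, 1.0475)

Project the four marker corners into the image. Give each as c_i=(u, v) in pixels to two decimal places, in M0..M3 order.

c0=(190.88, 197.27) c1=(302.98, 214.61) c2=(308.72, 113.00) c3=(201.45, 88.22)

Intrinsics K: fx=642.9, fy=618.4, cx=339.4, cy=236.1
Marker side s = 0.188 m; corners in marker frame (Z=0):
  M0 = (-0.0940, +0.0940, 0)
  M1 = (+0.0940, +0.0940, 0)
  M2 = (+0.0940, -0.0940, 0)
  M3 = (-0.0940, -0.0940, 0)
rvec = (-0.2011, -0.4649, 0.0902), |rvec| = θ = 0.51450 rad = 29.479°
Rodrigues: sinθ=0.49210, 1−cosθ=0.12946; R = I + sinθ·[k]× + (1−cosθ)·[k]×²:
    [+0.89032 -0.04055 -0.45353]
    [+0.13200 +0.97624 +0.17184]
    [+0.43579 -0.21285 +0.87452]
t = (-0.1404, -0.1413, 1.0475) m
M0: Pc = R·M0+t = (-0.22790, -0.06194, +0.98653); u = 642.9·(-0.22790)/0.98653 + 339.4 = 190.8812, v = 618.4·(-0.06194)/0.98653 + 236.1 = 197.2727
M1: Pc = R·M1+t = (-0.06052, -0.03713, +1.06846); u = 642.9·(-0.06052)/1.06846 + 339.4 = 302.9835, v = 618.4·(-0.03713)/1.06846 + 236.1 = 214.6125
M2: Pc = R·M2+t = (-0.05290, -0.22066, +1.10847); u = 642.9·(-0.05290)/1.10847 + 339.4 = 308.7195, v = 618.4·(-0.22066)/1.10847 + 236.1 = 112.9976
M3: Pc = R·M3+t = (-0.22028, -0.24547, +1.02654); u = 642.9·(-0.22028)/1.02654 + 339.4 = 201.4450, v = 618.4·(-0.24547)/1.02654 + 236.1 = 88.2238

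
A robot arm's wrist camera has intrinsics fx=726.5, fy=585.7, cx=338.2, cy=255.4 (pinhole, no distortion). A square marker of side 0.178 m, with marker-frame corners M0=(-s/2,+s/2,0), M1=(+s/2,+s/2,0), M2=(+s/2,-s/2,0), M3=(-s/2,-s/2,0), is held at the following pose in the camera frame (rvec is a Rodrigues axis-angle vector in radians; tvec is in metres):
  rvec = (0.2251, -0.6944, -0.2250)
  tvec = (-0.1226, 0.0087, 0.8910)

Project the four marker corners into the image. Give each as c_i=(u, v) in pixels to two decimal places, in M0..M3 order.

Intrinsics K: fx=726.5, fy=585.7, cx=338.2, cy=255.4
Marker side s = 0.178 m; corners in marker frame (Z=0):
  M0 = (-0.0890, +0.0890, 0)
  M1 = (+0.0890, +0.0890, 0)
  M2 = (+0.0890, -0.0890, 0)
  M3 = (-0.0890, -0.0890, 0)
rvec = (0.2251, -0.6944, -0.2250), |rvec| = θ = 0.76386 rad = 43.766°
Rodrigues: sinθ=0.69172, 1−cosθ=0.27783; R = I + sinθ·[k]× + (1−cosθ)·[k]×²:
    [+0.74630 +0.12932 -0.65293]
    [-0.27818 +0.95177 -0.12944]
    [+0.60470 +0.27823 +0.74627]
t = (-0.1226, 0.0087, 0.8910) m
M0: Pc = R·M0+t = (-0.17751, +0.11817, +0.86194); u = 726.5·(-0.17751)/0.86194 + 338.2 = 188.5830, v = 585.7·(+0.11817)/0.86194 + 255.4 = 335.6943
M1: Pc = R·M1+t = (-0.04467, +0.06865, +0.96958); u = 726.5·(-0.04467)/0.96958 + 338.2 = 304.7291, v = 585.7·(+0.06865)/0.96958 + 255.4 = 296.8695
M2: Pc = R·M2+t = (-0.06769, -0.10077, +0.92006); u = 726.5·(-0.06769)/0.92006 + 338.2 = 284.7508, v = 585.7·(-0.10077)/0.92006 + 255.4 = 191.2538
M3: Pc = R·M3+t = (-0.20053, -0.05125, +0.81242); u = 726.5·(-0.20053)/0.81242 + 338.2 = 158.8775, v = 585.7·(-0.05125)/0.81242 + 255.4 = 218.4524

c0=(188.58, 335.69) c1=(304.73, 296.87) c2=(284.75, 191.25) c3=(158.88, 218.45)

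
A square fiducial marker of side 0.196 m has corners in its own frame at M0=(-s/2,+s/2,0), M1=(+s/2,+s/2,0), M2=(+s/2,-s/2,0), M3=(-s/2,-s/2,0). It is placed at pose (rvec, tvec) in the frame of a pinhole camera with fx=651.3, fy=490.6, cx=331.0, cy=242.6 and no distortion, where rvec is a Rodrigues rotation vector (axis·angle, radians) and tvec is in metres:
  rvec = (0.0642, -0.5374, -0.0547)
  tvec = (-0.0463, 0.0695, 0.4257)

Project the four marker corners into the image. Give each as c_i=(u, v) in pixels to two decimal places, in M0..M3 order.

c0=(115.29, 465.28) c1=(386.56, 405.52) c2=(378.71, 206.02) c3=(94.43, 214.09)

Intrinsics K: fx=651.3, fy=490.6, cx=331.0, cy=242.6
Marker side s = 0.196 m; corners in marker frame (Z=0):
  M0 = (-0.0980, +0.0980, 0)
  M1 = (+0.0980, +0.0980, 0)
  M2 = (+0.0980, -0.0980, 0)
  M3 = (-0.0980, -0.0980, 0)
rvec = (0.0642, -0.5374, -0.0547), |rvec| = θ = 0.54398 rad = 31.168°
Rodrigues: sinθ=0.51754, 1−cosθ=0.14434; R = I + sinθ·[k]× + (1−cosθ)·[k]×²:
    [+0.85767 +0.03521 -0.51300]
    [-0.06887 +0.99653 -0.04674]
    [+0.50957 +0.07542 +0.85712]
t = (-0.0463, 0.0695, 0.4257) m
M0: Pc = R·M0+t = (-0.12690, +0.17391, +0.38315); u = 651.3·(-0.12690)/0.38315 + 331.0 = 115.2890, v = 490.6·(+0.17391)/0.38315 + 242.6 = 465.2784
M1: Pc = R·M1+t = (+0.04120, +0.16041, +0.48303); u = 651.3·(+0.04120)/0.48303 + 331.0 = 386.5556, v = 490.6·(+0.16041)/0.48303 + 242.6 = 405.5248
M2: Pc = R·M2+t = (+0.03430, -0.03491, +0.46825); u = 651.3·(+0.03430)/0.46825 + 331.0 = 378.7097, v = 490.6·(-0.03491)/0.46825 + 242.6 = 206.0242
M3: Pc = R·M3+t = (-0.13380, -0.02141, +0.36837); u = 651.3·(-0.13380)/0.36837 + 331.0 = 94.4303, v = 490.6·(-0.02141)/0.36837 + 242.6 = 214.0852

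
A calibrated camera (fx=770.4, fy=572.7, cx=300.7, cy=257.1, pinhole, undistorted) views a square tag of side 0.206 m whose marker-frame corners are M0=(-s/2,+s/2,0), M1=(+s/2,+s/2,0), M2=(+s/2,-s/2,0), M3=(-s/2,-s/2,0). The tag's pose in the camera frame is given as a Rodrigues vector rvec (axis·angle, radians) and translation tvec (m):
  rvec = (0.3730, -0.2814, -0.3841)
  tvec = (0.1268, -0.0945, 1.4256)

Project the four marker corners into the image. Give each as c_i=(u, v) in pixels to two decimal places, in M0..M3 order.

Intrinsics K: fx=770.4, fy=572.7, cx=300.7, cy=257.1
Marker side s = 0.206 m; corners in marker frame (Z=0):
  M0 = (-0.1030, +0.1030, 0)
  M1 = (+0.1030, +0.1030, 0)
  M2 = (+0.1030, -0.1030, 0)
  M3 = (-0.1030, -0.1030, 0)
rvec = (0.3730, -0.2814, -0.3841), |rvec| = θ = 0.60485 rad = 34.656°
Rodrigues: sinθ=0.56864, 1−cosθ=0.17741; R = I + sinθ·[k]× + (1−cosθ)·[k]×²:
    [+0.89005 +0.31020 -0.33403]
    [-0.41200 +0.86099 -0.29825]
    [+0.19508 +0.40308 +0.89413]
t = (0.1268, -0.0945, 1.4256) m
M0: Pc = R·M0+t = (+0.06708, +0.03662, +1.44702); u = 770.4·(+0.06708)/1.44702 + 300.7 = 336.4111, v = 572.7·(+0.03662)/1.44702 + 257.1 = 271.5926
M1: Pc = R·M1+t = (+0.25043, -0.04825, +1.48721); u = 770.4·(+0.25043)/1.48721 + 300.7 = 430.4252, v = 572.7·(-0.04825)/1.48721 + 257.1 = 238.5178
M2: Pc = R·M2+t = (+0.18652, -0.22562, +1.40418); u = 770.4·(+0.18652)/1.40418 + 300.7 = 403.0367, v = 572.7·(-0.22562)/1.40418 + 257.1 = 165.0805
M3: Pc = R·M3+t = (+0.00317, -0.14075, +1.36399); u = 770.4·(+0.00317)/1.36399 + 300.7 = 302.4924, v = 572.7·(-0.14075)/1.36399 + 257.1 = 198.0052

c0=(336.41, 271.59) c1=(430.43, 238.52) c2=(403.04, 165.08) c3=(302.49, 198.01)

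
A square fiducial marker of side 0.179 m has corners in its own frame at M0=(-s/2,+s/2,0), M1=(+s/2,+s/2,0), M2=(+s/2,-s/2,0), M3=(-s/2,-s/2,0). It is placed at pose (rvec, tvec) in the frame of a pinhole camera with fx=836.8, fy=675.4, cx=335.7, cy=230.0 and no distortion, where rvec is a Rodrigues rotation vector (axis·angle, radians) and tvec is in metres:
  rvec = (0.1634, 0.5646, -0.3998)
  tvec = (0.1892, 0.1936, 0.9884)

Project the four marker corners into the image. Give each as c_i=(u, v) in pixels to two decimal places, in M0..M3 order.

Intrinsics K: fx=836.8, fy=675.4, cx=335.7, cy=230.0
Marker side s = 0.179 m; corners in marker frame (Z=0):
  M0 = (-0.0895, +0.0895, 0)
  M1 = (+0.0895, +0.0895, 0)
  M2 = (+0.0895, -0.0895, 0)
  M3 = (-0.0895, -0.0895, 0)
rvec = (0.1634, 0.5646, -0.3998), |rvec| = θ = 0.71085 rad = 40.729°
Rodrigues: sinθ=0.65248, 1−cosθ=0.24219; R = I + sinθ·[k]× + (1−cosθ)·[k]×²:
    [+0.77060 +0.41119 +0.48693]
    [-0.32275 +0.91059 -0.25817]
    [-0.54955 +0.04179 +0.83442]
t = (0.1892, 0.1936, 0.9884) m
M0: Pc = R·M0+t = (+0.15703, +0.30398, +1.04132); u = 836.8·(+0.15703)/1.04132 + 335.7 = 461.8899, v = 675.4·(+0.30398)/1.04132 + 230.0 = 427.1632
M1: Pc = R·M1+t = (+0.29497, +0.24621, +0.94296); u = 836.8·(+0.29497)/0.94296 + 335.7 = 597.4631, v = 675.4·(+0.24621)/0.94296 + 230.0 = 406.3512
M2: Pc = R·M2+t = (+0.22137, +0.08322, +0.93548); u = 836.8·(+0.22137)/0.93548 + 335.7 = 533.7175, v = 675.4·(+0.08322)/0.93548 + 230.0 = 290.0806
M3: Pc = R·M3+t = (+0.08343, +0.14099, +1.03384); u = 836.8·(+0.08343)/1.03384 + 335.7 = 403.2286, v = 675.4·(+0.14099)/1.03384 + 230.0 = 322.1062

c0=(461.89, 427.16) c1=(597.46, 406.35) c2=(533.72, 290.08) c3=(403.23, 322.11)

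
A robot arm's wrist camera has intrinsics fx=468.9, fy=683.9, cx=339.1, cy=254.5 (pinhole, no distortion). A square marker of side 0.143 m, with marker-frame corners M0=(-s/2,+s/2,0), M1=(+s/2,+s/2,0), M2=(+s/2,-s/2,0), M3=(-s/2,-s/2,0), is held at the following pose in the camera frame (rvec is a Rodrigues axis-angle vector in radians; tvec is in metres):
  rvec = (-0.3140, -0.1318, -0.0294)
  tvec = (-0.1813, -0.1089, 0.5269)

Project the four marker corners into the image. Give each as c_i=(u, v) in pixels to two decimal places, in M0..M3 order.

Intrinsics K: fx=468.9, fy=683.9, cx=339.1, cy=254.5
Marker side s = 0.143 m; corners in marker frame (Z=0):
  M0 = (-0.0715, +0.0715, 0)
  M1 = (+0.0715, +0.0715, 0)
  M2 = (+0.0715, -0.0715, 0)
  M3 = (-0.0715, -0.0715, 0)
rvec = (-0.3140, -0.1318, -0.0294), |rvec| = θ = 0.34181 rad = 19.584°
Rodrigues: sinθ=0.33519, 1−cosθ=0.05785; R = I + sinθ·[k]× + (1−cosθ)·[k]×²:
    [+0.99097 +0.04932 -0.12468]
    [-0.00834 +0.95075 +0.30984]
    [+0.13382 -0.30600 +0.94258]
t = (-0.1813, -0.1089, 0.5269) m
M0: Pc = R·M0+t = (-0.24863, -0.04032, +0.49545); u = 468.9·(-0.24863)/0.49545 + 339.1 = 103.7968, v = 683.9·(-0.04032)/0.49545 + 254.5 = 198.8372
M1: Pc = R·M1+t = (-0.10692, -0.04152, +0.51459); u = 468.9·(-0.10692)/0.51459 + 339.1 = 241.6740, v = 683.9·(-0.04152)/0.51459 + 254.5 = 199.3224
M2: Pc = R·M2+t = (-0.11397, -0.17748, +0.55835); u = 468.9·(-0.11397)/0.55835 + 339.1 = 243.3862, v = 683.9·(-0.17748)/0.55835 + 254.5 = 37.1171
M3: Pc = R·M3+t = (-0.25568, -0.17628, +0.53921); u = 468.9·(-0.25568)/0.53921 + 339.1 = 116.7589, v = 683.9·(-0.17628)/0.53921 + 254.5 = 30.9148

c0=(103.80, 198.84) c1=(241.67, 199.32) c2=(243.39, 37.12) c3=(116.76, 30.91)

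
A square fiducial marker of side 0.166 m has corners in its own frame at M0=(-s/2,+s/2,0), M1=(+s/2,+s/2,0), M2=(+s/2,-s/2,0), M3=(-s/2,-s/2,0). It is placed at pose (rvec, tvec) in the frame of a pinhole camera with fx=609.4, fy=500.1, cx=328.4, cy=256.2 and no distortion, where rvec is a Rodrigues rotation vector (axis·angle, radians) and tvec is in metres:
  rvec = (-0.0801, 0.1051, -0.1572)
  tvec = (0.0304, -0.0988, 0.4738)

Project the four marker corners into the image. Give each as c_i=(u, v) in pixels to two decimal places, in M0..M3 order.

c0=(278.95, 252.21) c1=(493.96, 223.04) c2=(456.37, 51.25) c3=(249.02, 85.28)

Intrinsics K: fx=609.4, fy=500.1, cx=328.4, cy=256.2
Marker side s = 0.166 m; corners in marker frame (Z=0):
  M0 = (-0.0830, +0.0830, 0)
  M1 = (+0.0830, +0.0830, 0)
  M2 = (+0.0830, -0.0830, 0)
  M3 = (-0.0830, -0.0830, 0)
rvec = (-0.0801, 0.1051, -0.1572), |rvec| = θ = 0.20536 rad = 11.766°
Rodrigues: sinθ=0.20392, 1−cosθ=0.02101; R = I + sinθ·[k]× + (1−cosθ)·[k]×²:
    [+0.98218 +0.15190 +0.11064]
    [-0.16029 +0.98449 +0.07131]
    [-0.09809 -0.08777 +0.99130]
t = (0.0304, -0.0988, 0.4738) m
M0: Pc = R·M0+t = (-0.03851, -0.00378, +0.47466); u = 609.4·(-0.03851)/0.47466 + 328.4 = 278.9537, v = 500.1·(-0.00378)/0.47466 + 256.2 = 252.2142
M1: Pc = R·M1+t = (+0.12453, -0.03039, +0.45837); u = 609.4·(+0.12453)/0.45837 + 328.4 = 493.9594, v = 500.1·(-0.03039)/0.45837 + 256.2 = 223.0419
M2: Pc = R·M2+t = (+0.09931, -0.19382, +0.47294); u = 609.4·(+0.09931)/0.47294 + 328.4 = 456.3678, v = 500.1·(-0.19382)/0.47294 + 256.2 = 51.2541
M3: Pc = R·M3+t = (-0.06373, -0.16721, +0.48923); u = 609.4·(-0.06373)/0.48923 + 328.4 = 249.0163, v = 500.1·(-0.16721)/0.48923 + 256.2 = 85.2751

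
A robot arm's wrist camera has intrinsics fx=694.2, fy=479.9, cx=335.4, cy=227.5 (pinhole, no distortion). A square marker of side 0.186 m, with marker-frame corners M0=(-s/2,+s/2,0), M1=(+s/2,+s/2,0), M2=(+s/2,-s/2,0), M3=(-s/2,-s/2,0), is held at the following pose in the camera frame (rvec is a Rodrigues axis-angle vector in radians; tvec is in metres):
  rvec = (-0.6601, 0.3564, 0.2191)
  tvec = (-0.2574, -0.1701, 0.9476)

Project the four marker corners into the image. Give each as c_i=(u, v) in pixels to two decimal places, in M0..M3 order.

c0=(58.74, 172.69) c1=(173.14, 176.97) c2=(232.07, 111.04) c3=(125.00, 111.80)

Intrinsics K: fx=694.2, fy=479.9, cx=335.4, cy=227.5
Marker side s = 0.186 m; corners in marker frame (Z=0):
  M0 = (-0.0930, +0.0930, 0)
  M1 = (+0.0930, +0.0930, 0)
  M2 = (+0.0930, -0.0930, 0)
  M3 = (-0.0930, -0.0930, 0)
rvec = (-0.6601, 0.3564, 0.2191), |rvec| = θ = 0.78151 rad = 44.777°
Rodrigues: sinθ=0.70435, 1−cosθ=0.29015; R = I + sinθ·[k]× + (1−cosθ)·[k]×²:
    [+0.91685 -0.30923 +0.25251]
    [+0.08570 +0.77019 +0.63203]
    [-0.38992 -0.55783 +0.73266]
t = (-0.2574, -0.1701, 0.9476) m
M0: Pc = R·M0+t = (-0.37143, -0.10644, +0.93198); u = 694.2·(-0.37143)/0.93198 + 335.4 = 58.7389, v = 479.9·(-0.10644)/0.93198 + 227.5 = 172.6903
M1: Pc = R·M1+t = (-0.20089, -0.09050, +0.85946); u = 694.2·(-0.20089)/0.85946 + 335.4 = 173.1365, v = 479.9·(-0.09050)/0.85946 + 227.5 = 176.9663
M2: Pc = R·M2+t = (-0.14337, -0.23376, +0.96322); u = 694.2·(-0.14337)/0.96322 + 335.4 = 232.0686, v = 479.9·(-0.23376)/0.96322 + 227.5 = 111.0357
M3: Pc = R·M3+t = (-0.31391, -0.24970, +1.03574); u = 694.2·(-0.31391)/1.03574 + 335.4 = 125.0044, v = 479.9·(-0.24970)/1.03574 + 227.5 = 111.8047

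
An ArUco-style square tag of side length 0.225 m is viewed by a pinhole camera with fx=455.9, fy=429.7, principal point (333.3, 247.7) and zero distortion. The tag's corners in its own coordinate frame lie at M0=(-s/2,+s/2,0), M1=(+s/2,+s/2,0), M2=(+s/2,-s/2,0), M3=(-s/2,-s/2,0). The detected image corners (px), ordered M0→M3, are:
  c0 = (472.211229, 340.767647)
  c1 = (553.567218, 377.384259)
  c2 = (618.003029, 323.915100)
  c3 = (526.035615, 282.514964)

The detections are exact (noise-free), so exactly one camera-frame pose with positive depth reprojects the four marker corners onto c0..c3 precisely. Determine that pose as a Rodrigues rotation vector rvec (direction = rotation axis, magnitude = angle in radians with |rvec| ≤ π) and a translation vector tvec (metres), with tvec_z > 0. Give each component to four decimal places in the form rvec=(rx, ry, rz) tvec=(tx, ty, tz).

rvec=(0.6128, 0.1384, 0.4311) tvec=(0.4875, 0.2124, 1.0719)

Intrinsics K: fx=455.9, fy=429.7, cx=333.3, cy=247.7
Marker side s = 0.225 m; corners in marker frame (Z=0):
  M0 = (-0.1125, +0.1125, 0)
  M1 = (+0.1125, +0.1125, 0)
  M2 = (+0.1125, -0.1125, 0)
  M3 = (-0.1125, -0.1125, 0)
Detected image corners:
  c0 = (472.211229, 340.767647) px
  c1 = (553.567218, 377.384259) px
  c2 = (618.003029, 323.915100) px
  c3 = (526.035615, 282.514964) px
Planar DLT: solve 8×8 A·h = b for H (H[2,2]=1):
  H  [+383.92579 +32.54715 +540.64520]
  H  [+172.84584 +428.56819 +332.85714]
  H  [+0.00038 +0.54447 +1.00000]
B = K⁻¹H; ‖b₁‖=0.932917, ‖b₂‖=0.932917; λ = 2/(‖b₁‖+‖b₂‖) = 1.071906, sign → tz>0 ⇒ λ=+1.071906
r₁ = λ·B[:,0] = (+0.90238,+0.43094,+0.00041); r₂ = λ·B[:,1] = (-0.35015,+0.73266,+0.58362)
r₃ = r₁×r₂ = (+0.25120,-0.52679,+0.81203); SVD([r₁ r₂ r₃]) → R = UVᵀ:
  R  [+0.90238 -0.35015 +0.25120]
  R  [+0.43094 +0.73266 -0.52679]
  R  [+0.00041 +0.58362 +0.81203]
t = (+0.48751, +0.21243, +1.07191) m
tr R = 2.447068; θ = arccos((tr R − 1)/2) = 0.761888 rad = 43.653°
axis k = ((R−Rᵀ)₃₂, (R−Rᵀ)₁₃, (R−Rᵀ)₂₁) / (2 sinθ) = (+0.804307, +0.181658, +0.565766)
rvec = θ·k = (+0.612792, +0.138403, +0.431050)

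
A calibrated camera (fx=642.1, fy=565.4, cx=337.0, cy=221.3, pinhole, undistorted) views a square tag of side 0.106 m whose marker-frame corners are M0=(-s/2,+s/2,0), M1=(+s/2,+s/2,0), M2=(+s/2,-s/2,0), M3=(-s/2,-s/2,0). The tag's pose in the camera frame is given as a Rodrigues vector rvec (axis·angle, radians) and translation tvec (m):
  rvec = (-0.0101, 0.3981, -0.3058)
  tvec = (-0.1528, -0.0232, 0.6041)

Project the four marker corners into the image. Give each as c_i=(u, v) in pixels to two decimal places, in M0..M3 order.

c0=(146.79, 260.49) c1=(236.41, 232.73) c2=(203.94, 135.27) c3=(117.46, 168.96)

Intrinsics K: fx=642.1, fy=565.4, cx=337.0, cy=221.3
Marker side s = 0.106 m; corners in marker frame (Z=0):
  M0 = (-0.0530, +0.0530, 0)
  M1 = (+0.0530, +0.0530, 0)
  M2 = (+0.0530, -0.0530, 0)
  M3 = (-0.0530, -0.0530, 0)
rvec = (-0.0101, 0.3981, -0.3058), |rvec| = θ = 0.50209 rad = 28.768°
Rodrigues: sinθ=0.48126, 1−cosθ=0.12342; R = I + sinθ·[k]× + (1−cosθ)·[k]×²:
    [+0.87663 +0.29114 +0.38309]
    [-0.29508 +0.95417 -0.04992]
    [-0.38007 -0.06928 +0.92236]
t = (-0.1528, -0.0232, 0.6041) m
M0: Pc = R·M0+t = (-0.18383, +0.04301, +0.62057); u = 642.1·(-0.18383)/0.62057 + 337.0 = 146.7922, v = 565.4·(+0.04301)/0.62057 + 221.3 = 260.4863
M1: Pc = R·M1+t = (-0.09091, +0.01173, +0.58028); u = 642.1·(-0.09091)/0.58028 + 337.0 = 236.4077, v = 565.4·(+0.01173)/0.58028 + 221.3 = 232.7307
M2: Pc = R·M2+t = (-0.12177, -0.08941, +0.58763); u = 642.1·(-0.12177)/0.58763 + 337.0 = 203.9428, v = 565.4·(-0.08941)/0.58763 + 221.3 = 135.2720
M3: Pc = R·M3+t = (-0.21469, -0.05813, +0.62792); u = 642.1·(-0.21469)/0.62792 + 337.0 = 117.4584, v = 565.4·(-0.05813)/0.62792 + 221.3 = 168.9560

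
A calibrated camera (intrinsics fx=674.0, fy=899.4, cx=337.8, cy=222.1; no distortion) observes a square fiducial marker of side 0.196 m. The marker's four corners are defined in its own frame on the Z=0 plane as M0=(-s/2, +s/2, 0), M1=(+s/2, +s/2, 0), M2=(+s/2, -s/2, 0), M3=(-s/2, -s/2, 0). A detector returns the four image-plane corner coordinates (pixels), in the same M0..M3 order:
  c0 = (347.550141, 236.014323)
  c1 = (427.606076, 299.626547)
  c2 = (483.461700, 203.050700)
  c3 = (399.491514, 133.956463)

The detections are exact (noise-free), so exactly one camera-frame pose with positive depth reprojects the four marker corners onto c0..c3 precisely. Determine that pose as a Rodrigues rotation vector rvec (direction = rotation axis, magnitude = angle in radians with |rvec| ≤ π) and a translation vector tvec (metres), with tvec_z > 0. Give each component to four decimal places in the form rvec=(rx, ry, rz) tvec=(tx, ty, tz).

Intrinsics K: fx=674.0, fy=899.4, cx=337.8, cy=222.1
Marker side s = 0.196 m; corners in marker frame (Z=0):
  M0 = (-0.0980, +0.0980, 0)
  M1 = (+0.0980, +0.0980, 0)
  M2 = (+0.0980, -0.0980, 0)
  M3 = (-0.0980, -0.0980, 0)
Detected image corners:
  c0 = (347.550141, 236.014323) px
  c1 = (427.606076, 299.626547) px
  c2 = (483.461700, 203.050700) px
  c3 = (399.491514, 133.956463) px
Planar DLT: solve 8×8 A·h = b for H (H[2,2]=1):
  H  [+452.40148 -151.61857 +414.07293]
  H  [+356.15889 +571.57844 +219.88007]
  H  [+0.08265 +0.29782 +1.00000]
B = K⁻¹H; ‖b₁‖=0.737931, ‖b₂‖=0.737931; λ = 2/(‖b₁‖+‖b₂‖) = 1.355141, sign → tz>0 ⇒ λ=+1.355141
r₁ = λ·B[:,0] = (+0.85346,+0.50897,+0.11200); r₂ = λ·B[:,1] = (-0.50712,+0.76154,+0.40359)
r₃ = r₁×r₂ = (+0.12013,-0.40124,+0.90806); SVD([r₁ r₂ r₃]) → R = UVᵀ:
  R  [+0.85346 -0.50712 +0.12013]
  R  [+0.50897 +0.76154 -0.40124]
  R  [+0.11200 +0.40359 +0.90806]
t = (+0.15335, -0.00334, +1.35514) m
tr R = 2.523069; θ = arccos((tr R − 1)/2) = 0.705119 rad = 40.400°
axis k = ((R−Rᵀ)₃₂, (R−Rᵀ)₁₃, (R−Rᵀ)₂₁) / (2 sinθ) = (+0.620893, +0.006271, +0.783870)
rvec = θ·k = (+0.437804, +0.004422, +0.552722)

rvec=(0.4378, 0.0044, 0.5527) tvec=(0.1534, -0.0033, 1.3551)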